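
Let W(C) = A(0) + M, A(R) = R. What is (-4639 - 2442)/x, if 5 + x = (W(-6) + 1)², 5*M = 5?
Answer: 7081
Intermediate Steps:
M = 1 (M = (⅕)*5 = 1)
W(C) = 1 (W(C) = 0 + 1 = 1)
x = -1 (x = -5 + (1 + 1)² = -5 + 2² = -5 + 4 = -1)
(-4639 - 2442)/x = (-4639 - 2442)/(-1) = -7081*(-1) = 7081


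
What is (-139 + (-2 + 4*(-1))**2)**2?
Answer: 10609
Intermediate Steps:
(-139 + (-2 + 4*(-1))**2)**2 = (-139 + (-2 - 4)**2)**2 = (-139 + (-6)**2)**2 = (-139 + 36)**2 = (-103)**2 = 10609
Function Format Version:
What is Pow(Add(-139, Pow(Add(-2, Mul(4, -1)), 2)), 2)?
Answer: 10609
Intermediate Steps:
Pow(Add(-139, Pow(Add(-2, Mul(4, -1)), 2)), 2) = Pow(Add(-139, Pow(Add(-2, -4), 2)), 2) = Pow(Add(-139, Pow(-6, 2)), 2) = Pow(Add(-139, 36), 2) = Pow(-103, 2) = 10609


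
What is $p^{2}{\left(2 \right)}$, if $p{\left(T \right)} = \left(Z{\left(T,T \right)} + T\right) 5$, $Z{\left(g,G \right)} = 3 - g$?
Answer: $225$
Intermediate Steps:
$p{\left(T \right)} = 15$ ($p{\left(T \right)} = \left(\left(3 - T\right) + T\right) 5 = 3 \cdot 5 = 15$)
$p^{2}{\left(2 \right)} = 15^{2} = 225$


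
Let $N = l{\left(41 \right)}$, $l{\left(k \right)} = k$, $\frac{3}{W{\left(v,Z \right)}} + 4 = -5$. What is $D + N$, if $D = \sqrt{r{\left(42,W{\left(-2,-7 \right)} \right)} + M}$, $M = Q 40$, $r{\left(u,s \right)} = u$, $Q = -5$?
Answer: $41 + i \sqrt{158} \approx 41.0 + 12.57 i$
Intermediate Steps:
$W{\left(v,Z \right)} = - \frac{1}{3}$ ($W{\left(v,Z \right)} = \frac{3}{-4 - 5} = \frac{3}{-9} = 3 \left(- \frac{1}{9}\right) = - \frac{1}{3}$)
$M = -200$ ($M = \left(-5\right) 40 = -200$)
$N = 41$
$D = i \sqrt{158}$ ($D = \sqrt{42 - 200} = \sqrt{-158} = i \sqrt{158} \approx 12.57 i$)
$D + N = i \sqrt{158} + 41 = 41 + i \sqrt{158}$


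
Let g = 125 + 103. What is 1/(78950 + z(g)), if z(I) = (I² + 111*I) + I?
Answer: 1/156470 ≈ 6.3910e-6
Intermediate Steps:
g = 228
z(I) = I² + 112*I
1/(78950 + z(g)) = 1/(78950 + 228*(112 + 228)) = 1/(78950 + 228*340) = 1/(78950 + 77520) = 1/156470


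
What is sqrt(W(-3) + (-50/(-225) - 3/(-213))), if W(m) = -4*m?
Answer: sqrt(555149)/213 ≈ 3.4980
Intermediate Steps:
sqrt(W(-3) + (-50/(-225) - 3/(-213))) = sqrt(-4*(-3) + (-50/(-225) - 3/(-213))) = sqrt(12 + (-50*(-1/225) - 3*(-1/213))) = sqrt(12 + (2/9 + 1/71)) = sqrt(12 + 151/639) = sqrt(7819/639) = sqrt(555149)/213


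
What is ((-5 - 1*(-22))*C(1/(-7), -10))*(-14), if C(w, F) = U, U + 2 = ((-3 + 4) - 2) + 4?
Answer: -238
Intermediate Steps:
U = 1 (U = -2 + (((-3 + 4) - 2) + 4) = -2 + ((1 - 2) + 4) = -2 + (-1 + 4) = -2 + 3 = 1)
C(w, F) = 1
((-5 - 1*(-22))*C(1/(-7), -10))*(-14) = ((-5 - 1*(-22))*1)*(-14) = ((-5 + 22)*1)*(-14) = (17*1)*(-14) = 17*(-14) = -238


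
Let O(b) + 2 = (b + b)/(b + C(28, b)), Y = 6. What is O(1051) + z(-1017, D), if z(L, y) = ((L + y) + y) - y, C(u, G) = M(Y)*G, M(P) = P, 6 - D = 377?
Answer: -9728/7 ≈ -1389.7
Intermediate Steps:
D = -371 (D = 6 - 1*377 = 6 - 377 = -371)
C(u, G) = 6*G
O(b) = -12/7 (O(b) = -2 + (b + b)/(b + 6*b) = -2 + (2*b)/((7*b)) = -2 + (2*b)*(1/(7*b)) = -2 + 2/7 = -12/7)
z(L, y) = L + y (z(L, y) = (L + 2*y) - y = L + y)
O(1051) + z(-1017, D) = -12/7 + (-1017 - 371) = -12/7 - 1388 = -9728/7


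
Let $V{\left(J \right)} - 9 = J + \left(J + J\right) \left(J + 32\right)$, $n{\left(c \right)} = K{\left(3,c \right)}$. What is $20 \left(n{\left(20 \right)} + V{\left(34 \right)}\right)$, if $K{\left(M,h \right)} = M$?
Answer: $90680$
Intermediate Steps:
$n{\left(c \right)} = 3$
$V{\left(J \right)} = 9 + J + 2 J \left(32 + J\right)$ ($V{\left(J \right)} = 9 + \left(J + \left(J + J\right) \left(J + 32\right)\right) = 9 + \left(J + 2 J \left(32 + J\right)\right) = 9 + J + 2 J \left(32 + J\right)$)
$20 \left(n{\left(20 \right)} + V{\left(34 \right)}\right) = 20 \left(3 + \left(9 + 2 \cdot 34^{2} + 65 \cdot 34\right)\right) = 20 \left(3 + \left(9 + 2 \cdot 1156 + 2210\right)\right) = 20 \left(3 + \left(9 + 2312 + 2210\right)\right) = 20 \left(3 + 4531\right) = 20 \cdot 4534 = 90680$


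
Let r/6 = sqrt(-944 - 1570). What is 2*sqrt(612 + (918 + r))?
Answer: 2*sqrt(1530 + 6*I*sqrt(2514)) ≈ 78.604 + 7.6545*I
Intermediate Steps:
r = 6*I*sqrt(2514) (r = 6*sqrt(-944 - 1570) = 6*sqrt(-2514) = 6*(I*sqrt(2514)) = 6*I*sqrt(2514) ≈ 300.84*I)
2*sqrt(612 + (918 + r)) = 2*sqrt(612 + (918 + 6*I*sqrt(2514))) = 2*sqrt(1530 + 6*I*sqrt(2514))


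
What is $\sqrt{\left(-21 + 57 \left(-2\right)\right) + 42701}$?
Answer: $\sqrt{42566} \approx 206.32$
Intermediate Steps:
$\sqrt{\left(-21 + 57 \left(-2\right)\right) + 42701} = \sqrt{\left(-21 - 114\right) + 42701} = \sqrt{-135 + 42701} = \sqrt{42566}$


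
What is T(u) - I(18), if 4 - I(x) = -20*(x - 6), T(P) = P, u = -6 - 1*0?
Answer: -250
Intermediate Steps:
u = -6 (u = -6 + 0 = -6)
I(x) = -116 + 20*x (I(x) = 4 - (-20)*(x - 6) = 4 - (-20)*(-6 + x) = 4 - (120 - 20*x) = 4 + (-120 + 20*x) = -116 + 20*x)
T(u) - I(18) = -6 - (-116 + 20*18) = -6 - (-116 + 360) = -6 - 1*244 = -6 - 244 = -250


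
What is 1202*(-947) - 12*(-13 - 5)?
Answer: -1138078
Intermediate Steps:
1202*(-947) - 12*(-13 - 5) = -1138294 - 12*(-18) = -1138294 + 216 = -1138078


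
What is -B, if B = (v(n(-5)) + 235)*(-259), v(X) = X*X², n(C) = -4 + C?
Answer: -127946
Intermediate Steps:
v(X) = X³
B = 127946 (B = ((-4 - 5)³ + 235)*(-259) = ((-9)³ + 235)*(-259) = (-729 + 235)*(-259) = -494*(-259) = 127946)
-B = -1*127946 = -127946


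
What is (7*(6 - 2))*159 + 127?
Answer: 4579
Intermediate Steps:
(7*(6 - 2))*159 + 127 = (7*4)*159 + 127 = 28*159 + 127 = 4452 + 127 = 4579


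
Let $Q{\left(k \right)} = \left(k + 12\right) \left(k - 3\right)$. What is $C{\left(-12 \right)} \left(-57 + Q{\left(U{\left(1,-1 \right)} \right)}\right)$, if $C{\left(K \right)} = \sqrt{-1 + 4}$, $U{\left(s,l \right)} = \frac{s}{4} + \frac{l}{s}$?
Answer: $- \frac{1587 \sqrt{3}}{16} \approx -171.8$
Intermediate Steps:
$U{\left(s,l \right)} = \frac{s}{4} + \frac{l}{s}$ ($U{\left(s,l \right)} = s \frac{1}{4} + \frac{l}{s} = \frac{s}{4} + \frac{l}{s}$)
$C{\left(K \right)} = \sqrt{3}$
$Q{\left(k \right)} = \left(-3 + k\right) \left(12 + k\right)$ ($Q{\left(k \right)} = \left(12 + k\right) \left(-3 + k\right) = \left(-3 + k\right) \left(12 + k\right)$)
$C{\left(-12 \right)} \left(-57 + Q{\left(U{\left(1,-1 \right)} \right)}\right) = \sqrt{3} \left(-57 + \left(-36 + \left(\frac{1}{4} \cdot 1 - 1^{-1}\right)^{2} + 9 \left(\frac{1}{4} \cdot 1 - 1^{-1}\right)\right)\right) = \sqrt{3} \left(-57 + \left(-36 + \left(\frac{1}{4} - 1\right)^{2} + 9 \left(\frac{1}{4} - 1\right)\right)\right) = \sqrt{3} \left(-57 + \left(-36 + \left(- \frac{3}{4}\right)^{2} + 9 \left(- \frac{3}{4}\right)\right)\right) = \sqrt{3} \left(-57 - \frac{675}{16}\right) = \sqrt{3} \left(- \frac{1587}{16}\right) = - \frac{1587 \sqrt{3}}{16}$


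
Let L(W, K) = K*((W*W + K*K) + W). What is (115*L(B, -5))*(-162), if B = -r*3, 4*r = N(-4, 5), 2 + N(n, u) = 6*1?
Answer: 2887650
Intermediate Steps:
N(n, u) = 4 (N(n, u) = -2 + 6*1 = -2 + 6 = 4)
r = 1 (r = (¼)*4 = 1)
B = -3 (B = -1*1*3 = -1*3 = -3)
L(W, K) = K*(W + K² + W²) (L(W, K) = K*((W² + K²) + W) = K*((K² + W²) + W) = K*(W + K² + W²))
(115*L(B, -5))*(-162) = (115*(-5*(-3 + (-5)² + (-3)²)))*(-162) = (115*(-5*(-3 + 25 + 9)))*(-162) = (115*(-5*31))*(-162) = (115*(-155))*(-162) = -17825*(-162) = 2887650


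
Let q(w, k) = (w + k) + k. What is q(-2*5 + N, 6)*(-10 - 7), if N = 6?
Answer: -136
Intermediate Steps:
q(w, k) = w + 2*k (q(w, k) = (k + w) + k = w + 2*k)
q(-2*5 + N, 6)*(-10 - 7) = ((-2*5 + 6) + 2*6)*(-10 - 7) = ((-10 + 6) + 12)*(-17) = (-4 + 12)*(-17) = 8*(-17) = -136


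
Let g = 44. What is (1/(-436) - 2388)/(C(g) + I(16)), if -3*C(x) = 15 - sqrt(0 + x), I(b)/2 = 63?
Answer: -103075731/5221100 + 3123507*sqrt(11)/28716050 ≈ -19.381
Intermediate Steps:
I(b) = 126 (I(b) = 2*63 = 126)
C(x) = -5 + sqrt(x)/3 (C(x) = -(15 - sqrt(0 + x))/3 = -(15 - sqrt(x))/3 = -5 + sqrt(x)/3)
(1/(-436) - 2388)/(C(g) + I(16)) = (1/(-436) - 2388)/((-5 + sqrt(44)/3) + 126) = (-1/436 - 2388)/((-5 + (2*sqrt(11))/3) + 126) = -1041169/(436*((-5 + 2*sqrt(11)/3) + 126)) = -1041169/(436*(121 + 2*sqrt(11)/3))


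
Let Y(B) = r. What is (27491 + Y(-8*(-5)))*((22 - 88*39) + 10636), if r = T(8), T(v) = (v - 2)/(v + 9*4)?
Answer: 2185160465/11 ≈ 1.9865e+8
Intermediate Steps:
T(v) = (-2 + v)/(36 + v) (T(v) = (-2 + v)/(v + 36) = (-2 + v)/(36 + v))
r = 3/22 (r = (-2 + 8)/(36 + 8) = 6/44 = (1/44)*6 = 3/22 ≈ 0.13636)
Y(B) = 3/22
(27491 + Y(-8*(-5)))*((22 - 88*39) + 10636) = (27491 + 3/22)*((22 - 88*39) + 10636) = 604805*((22 - 3432) + 10636)/22 = 604805*(-3410 + 10636)/22 = (604805/22)*7226 = 2185160465/11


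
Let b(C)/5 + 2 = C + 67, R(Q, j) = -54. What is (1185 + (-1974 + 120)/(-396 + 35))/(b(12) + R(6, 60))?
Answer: 429639/119491 ≈ 3.5956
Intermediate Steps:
b(C) = 325 + 5*C (b(C) = -10 + 5*(C + 67) = -10 + 5*(67 + C) = -10 + (335 + 5*C) = 325 + 5*C)
(1185 + (-1974 + 120)/(-396 + 35))/(b(12) + R(6, 60)) = (1185 + (-1974 + 120)/(-396 + 35))/((325 + 5*12) - 54) = (1185 - 1854/(-361))/((325 + 60) - 54) = (1185 - 1854*(-1/361))/(385 - 54) = (1185 + 1854/361)/331 = (429639/361)*(1/331) = 429639/119491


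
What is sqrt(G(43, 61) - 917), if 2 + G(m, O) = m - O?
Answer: I*sqrt(937) ≈ 30.61*I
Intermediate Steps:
G(m, O) = -2 + m - O (G(m, O) = -2 + (m - O) = -2 + m - O)
sqrt(G(43, 61) - 917) = sqrt((-2 + 43 - 1*61) - 917) = sqrt((-2 + 43 - 61) - 917) = sqrt(-20 - 917) = sqrt(-937) = I*sqrt(937)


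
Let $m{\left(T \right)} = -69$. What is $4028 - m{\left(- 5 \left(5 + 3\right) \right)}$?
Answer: $4097$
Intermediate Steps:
$4028 - m{\left(- 5 \left(5 + 3\right) \right)} = 4028 - -69 = 4028 + 69 = 4097$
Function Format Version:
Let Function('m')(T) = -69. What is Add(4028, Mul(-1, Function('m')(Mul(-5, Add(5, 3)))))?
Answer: 4097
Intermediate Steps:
Add(4028, Mul(-1, Function('m')(Mul(-5, Add(5, 3))))) = Add(4028, Mul(-1, -69)) = Add(4028, 69) = 4097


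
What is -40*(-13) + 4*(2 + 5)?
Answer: 548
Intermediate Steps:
-40*(-13) + 4*(2 + 5) = 520 + 4*7 = 520 + 28 = 548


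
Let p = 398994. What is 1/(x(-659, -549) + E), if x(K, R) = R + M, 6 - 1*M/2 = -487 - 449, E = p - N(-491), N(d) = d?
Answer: 1/400820 ≈ 2.4949e-6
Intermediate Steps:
E = 399485 (E = 398994 - 1*(-491) = 398994 + 491 = 399485)
M = 1884 (M = 12 - 2*(-487 - 449) = 12 - 2*(-936) = 12 + 1872 = 1884)
x(K, R) = 1884 + R (x(K, R) = R + 1884 = 1884 + R)
1/(x(-659, -549) + E) = 1/((1884 - 549) + 399485) = 1/(1335 + 399485) = 1/400820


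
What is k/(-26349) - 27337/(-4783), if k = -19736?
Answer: 814699901/126027267 ≈ 6.4645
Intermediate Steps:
k/(-26349) - 27337/(-4783) = -19736/(-26349) - 27337/(-4783) = -19736*(-1/26349) - 27337*(-1/4783) = 19736/26349 + 27337/4783 = 814699901/126027267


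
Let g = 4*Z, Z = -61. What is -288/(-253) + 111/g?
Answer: 42189/61732 ≈ 0.68342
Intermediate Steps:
g = -244 (g = 4*(-61) = -244)
-288/(-253) + 111/g = -288/(-253) + 111/(-244) = -288*(-1/253) + 111*(-1/244) = 288/253 - 111/244 = 42189/61732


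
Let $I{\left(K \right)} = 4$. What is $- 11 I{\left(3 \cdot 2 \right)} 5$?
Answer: $-220$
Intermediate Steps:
$- 11 I{\left(3 \cdot 2 \right)} 5 = \left(-11\right) 4 \cdot 5 = \left(-44\right) 5 = -220$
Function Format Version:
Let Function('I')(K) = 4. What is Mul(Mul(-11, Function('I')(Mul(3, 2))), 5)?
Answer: -220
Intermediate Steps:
Mul(Mul(-11, Function('I')(Mul(3, 2))), 5) = Mul(Mul(-11, 4), 5) = Mul(-44, 5) = -220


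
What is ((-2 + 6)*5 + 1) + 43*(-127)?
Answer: -5440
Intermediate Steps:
((-2 + 6)*5 + 1) + 43*(-127) = (4*5 + 1) - 5461 = (20 + 1) - 5461 = 21 - 5461 = -5440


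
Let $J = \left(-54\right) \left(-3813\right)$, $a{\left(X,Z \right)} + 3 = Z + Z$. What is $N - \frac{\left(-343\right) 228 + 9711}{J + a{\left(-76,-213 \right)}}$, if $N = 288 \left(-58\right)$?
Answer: $- \frac{1144050833}{68491} \approx -16704.0$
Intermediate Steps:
$a{\left(X,Z \right)} = -3 + 2 Z$ ($a{\left(X,Z \right)} = -3 + \left(Z + Z\right) = -3 + 2 Z$)
$J = 205902$
$N = -16704$
$N - \frac{\left(-343\right) 228 + 9711}{J + a{\left(-76,-213 \right)}} = -16704 - \frac{\left(-343\right) 228 + 9711}{205902 + \left(-3 + 2 \left(-213\right)\right)} = -16704 - \frac{-78204 + 9711}{205902 - 429} = -16704 - - \frac{68493}{205902 - 429} = -16704 - - \frac{68493}{205473} = -16704 - \left(-68493\right) \frac{1}{205473} = -16704 - - \frac{22831}{68491} = -16704 + \frac{22831}{68491} = - \frac{1144050833}{68491}$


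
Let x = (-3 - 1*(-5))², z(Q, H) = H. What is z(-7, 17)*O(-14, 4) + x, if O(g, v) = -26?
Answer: -438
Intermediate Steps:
x = 4 (x = (-3 + 5)² = 2² = 4)
z(-7, 17)*O(-14, 4) + x = 17*(-26) + 4 = -442 + 4 = -438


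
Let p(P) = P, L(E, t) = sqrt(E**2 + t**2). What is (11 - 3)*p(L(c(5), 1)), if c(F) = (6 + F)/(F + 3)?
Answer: sqrt(185) ≈ 13.601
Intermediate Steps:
c(F) = (6 + F)/(3 + F)
(11 - 3)*p(L(c(5), 1)) = (11 - 3)*sqrt(((6 + 5)/(3 + 5))**2 + 1**2) = 8*sqrt((11/8)**2 + 1) = 8*sqrt(121/64 + 1) = 8*sqrt(185/64) = 8*(sqrt(185)/8) = sqrt(185)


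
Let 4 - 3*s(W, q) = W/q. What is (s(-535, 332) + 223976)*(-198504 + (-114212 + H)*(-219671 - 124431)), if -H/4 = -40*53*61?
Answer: -2578394359186436580/83 ≈ -3.1065e+16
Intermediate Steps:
s(W, q) = 4/3 - W/(3*q)
H = 517280 (H = -4*(-40*53)*61 = -(-8480)*61 = -4*(-129320) = 517280)
(s(-535, 332) + 223976)*(-198504 + (-114212 + H)*(-219671 - 124431)) = ((⅓)*(-1*(-535) + 4*332)/332 + 223976)*(-198504 + (-114212 + 517280)*(-219671 - 124431)) = ((⅓)*(1/332)*(535 + 1328) + 223976)*(-198504 + 403068*(-344102)) = ((⅓)*(1/332)*1863 + 223976)*(-198504 - 138696504936) = (621/332 + 223976)*(-138696703440) = (74360653/332)*(-138696703440) = -2578394359186436580/83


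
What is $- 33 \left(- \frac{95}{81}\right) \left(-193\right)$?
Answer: $- \frac{201685}{27} \approx -7469.8$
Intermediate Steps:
$- 33 \left(- \frac{95}{81}\right) \left(-193\right) = - 33 \left(\left(-95\right) \frac{1}{81}\right) \left(-193\right) = \left(-33\right) \left(- \frac{95}{81}\right) \left(-193\right) = \frac{1045}{27} \left(-193\right) = - \frac{201685}{27}$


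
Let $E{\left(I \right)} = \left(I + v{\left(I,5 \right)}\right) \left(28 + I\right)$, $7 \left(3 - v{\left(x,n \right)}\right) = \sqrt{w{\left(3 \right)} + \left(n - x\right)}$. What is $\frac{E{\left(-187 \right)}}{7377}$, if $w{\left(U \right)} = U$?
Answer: $\frac{9752}{2459} + \frac{53 \sqrt{195}}{17213} \approx 4.0088$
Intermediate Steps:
$v{\left(x,n \right)} = 3 - \frac{\sqrt{3 + n - x}}{7}$ ($v{\left(x,n \right)} = 3 - \frac{\sqrt{3 + \left(n - x\right)}}{7} = 3 - \frac{\sqrt{3 + n - x}}{7}$)
$E{\left(I \right)} = \left(28 + I\right) \left(3 + I - \frac{\sqrt{8 - I}}{7}\right)$ ($E{\left(I \right)} = \left(I - \left(-3 + \frac{\sqrt{3 + 5 - I}}{7}\right)\right) \left(28 + I\right) = \left(I - \left(-3 + \frac{\sqrt{8 - I}}{7}\right)\right) \left(28 + I\right) = \left(3 + I - \frac{\sqrt{8 - I}}{7}\right) \left(28 + I\right) = \left(28 + I\right) \left(3 + I - \frac{\sqrt{8 - I}}{7}\right)$)
$\frac{E{\left(-187 \right)}}{7377} = \frac{84 + \left(-187\right)^{2} - 4 \sqrt{8 - -187} + 31 \left(-187\right) - - \frac{187 \sqrt{8 - -187}}{7}}{7377} = \left(84 + 34969 - 4 \sqrt{8 + 187} - 5797 - - \frac{187 \sqrt{8 + 187}}{7}\right) \frac{1}{7377} = \left(84 + 34969 - 4 \sqrt{195} - 5797 - - \frac{187 \sqrt{195}}{7}\right) \frac{1}{7377} = \left(84 + 34969 - 4 \sqrt{195} - 5797 + \frac{187 \sqrt{195}}{7}\right) \frac{1}{7377} = \left(29256 + \frac{159 \sqrt{195}}{7}\right) \frac{1}{7377} = \frac{9752}{2459} + \frac{53 \sqrt{195}}{17213}$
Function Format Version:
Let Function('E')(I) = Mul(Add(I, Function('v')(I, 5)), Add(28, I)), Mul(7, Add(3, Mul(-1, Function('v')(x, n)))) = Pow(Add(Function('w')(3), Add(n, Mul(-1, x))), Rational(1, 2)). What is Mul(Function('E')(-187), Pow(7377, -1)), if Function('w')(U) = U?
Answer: Add(Rational(9752, 2459), Mul(Rational(53, 17213), Pow(195, Rational(1, 2)))) ≈ 4.0088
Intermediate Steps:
Function('v')(x, n) = Add(3, Mul(Rational(-1, 7), Pow(Add(3, n, Mul(-1, x)), Rational(1, 2)))) (Function('v')(x, n) = Add(3, Mul(Rational(-1, 7), Pow(Add(3, Add(n, Mul(-1, x))), Rational(1, 2)))) = Add(3, Mul(Rational(-1, 7), Pow(Add(3, n, Mul(-1, x)), Rational(1, 2)))))
Function('E')(I) = Mul(Add(28, I), Add(3, I, Mul(Rational(-1, 7), Pow(Add(8, Mul(-1, I)), Rational(1, 2))))) (Function('E')(I) = Mul(Add(I, Add(3, Mul(Rational(-1, 7), Pow(Add(3, 5, Mul(-1, I)), Rational(1, 2))))), Add(28, I)) = Mul(Add(I, Add(3, Mul(Rational(-1, 7), Pow(Add(8, Mul(-1, I)), Rational(1, 2))))), Add(28, I)) = Mul(Add(3, I, Mul(Rational(-1, 7), Pow(Add(8, Mul(-1, I)), Rational(1, 2)))), Add(28, I)) = Mul(Add(28, I), Add(3, I, Mul(Rational(-1, 7), Pow(Add(8, Mul(-1, I)), Rational(1, 2))))))
Mul(Function('E')(-187), Pow(7377, -1)) = Mul(Add(84, Pow(-187, 2), Mul(-4, Pow(Add(8, Mul(-1, -187)), Rational(1, 2))), Mul(31, -187), Mul(Rational(-1, 7), -187, Pow(Add(8, Mul(-1, -187)), Rational(1, 2)))), Pow(7377, -1)) = Mul(Add(84, 34969, Mul(-4, Pow(Add(8, 187), Rational(1, 2))), -5797, Mul(Rational(-1, 7), -187, Pow(Add(8, 187), Rational(1, 2)))), Rational(1, 7377)) = Mul(Add(84, 34969, Mul(-4, Pow(195, Rational(1, 2))), -5797, Mul(Rational(-1, 7), -187, Pow(195, Rational(1, 2)))), Rational(1, 7377)) = Mul(Add(84, 34969, Mul(-4, Pow(195, Rational(1, 2))), -5797, Mul(Rational(187, 7), Pow(195, Rational(1, 2)))), Rational(1, 7377)) = Mul(Add(29256, Mul(Rational(159, 7), Pow(195, Rational(1, 2)))), Rational(1, 7377)) = Add(Rational(9752, 2459), Mul(Rational(53, 17213), Pow(195, Rational(1, 2))))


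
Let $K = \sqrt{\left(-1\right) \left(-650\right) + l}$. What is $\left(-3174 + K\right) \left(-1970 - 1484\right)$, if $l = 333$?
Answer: $10962996 - 3454 \sqrt{983} \approx 1.0855 \cdot 10^{7}$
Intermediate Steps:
$K = \sqrt{983}$ ($K = \sqrt{\left(-1\right) \left(-650\right) + 333} = \sqrt{650 + 333} = \sqrt{983} \approx 31.353$)
$\left(-3174 + K\right) \left(-1970 - 1484\right) = \left(-3174 + \sqrt{983}\right) \left(-1970 - 1484\right) = \left(-3174 + \sqrt{983}\right) \left(-3454\right) = 10962996 - 3454 \sqrt{983}$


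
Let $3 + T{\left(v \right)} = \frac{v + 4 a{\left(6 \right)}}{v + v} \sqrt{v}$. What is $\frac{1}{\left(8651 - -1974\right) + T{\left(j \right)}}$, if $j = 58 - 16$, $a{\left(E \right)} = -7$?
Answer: $\frac{63732}{676961297} - \frac{\sqrt{42}}{676961297} \approx 9.4135 \cdot 10^{-5}$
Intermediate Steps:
$j = 42$
$T{\left(v \right)} = -3 + \frac{-28 + v}{2 \sqrt{v}}$ ($T{\left(v \right)} = -3 + \frac{v + 4 \left(-7\right)}{v + v} \sqrt{v} = -3 + \frac{v - 28}{2 v} \sqrt{v} = -3 + \left(-28 + v\right) \frac{1}{2 v} \sqrt{v} = -3 + \frac{-28 + v}{2 v} \sqrt{v} = -3 + \frac{-28 + v}{2 \sqrt{v}}$)
$\frac{1}{\left(8651 - -1974\right) + T{\left(j \right)}} = \frac{1}{\left(8651 - -1974\right) - \left(3 - \frac{\sqrt{42}}{2} + \frac{\sqrt{42}}{3}\right)} = \frac{1}{\left(8651 + 1974\right) - \left(3 - \frac{\sqrt{42}}{2} + 14 \cdot \frac{1}{42} \sqrt{42}\right)} = \frac{1}{10625 - \left(3 - \frac{\sqrt{42}}{6}\right)} = \frac{1}{10622 + \frac{\sqrt{42}}{6}}$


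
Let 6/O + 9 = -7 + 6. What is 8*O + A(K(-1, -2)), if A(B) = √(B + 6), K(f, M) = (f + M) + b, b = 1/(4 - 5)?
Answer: -24/5 + √2 ≈ -3.3858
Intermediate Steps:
b = -1 (b = 1/(-1) = -1)
K(f, M) = -1 + M + f (K(f, M) = (f + M) - 1 = (M + f) - 1 = -1 + M + f)
O = -⅗ (O = 6/(-9 + (-7 + 6)) = 6/(-9 - 1) = 6/(-10) = 6*(-⅒) = -⅗ ≈ -0.60000)
A(B) = √(6 + B)
8*O + A(K(-1, -2)) = 8*(-⅗) + √(6 + (-1 - 2 - 1)) = -24/5 + √(6 - 4) = -24/5 + √2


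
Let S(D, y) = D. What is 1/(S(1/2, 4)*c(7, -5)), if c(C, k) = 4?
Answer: 1/2 ≈ 0.50000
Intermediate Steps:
1/(S(1/2, 4)*c(7, -5)) = 1/(4/2) = 1/((1/2)*4) = 1/2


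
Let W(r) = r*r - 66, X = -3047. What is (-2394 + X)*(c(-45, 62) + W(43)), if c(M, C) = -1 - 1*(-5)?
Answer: -9723067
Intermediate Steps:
W(r) = -66 + r² (W(r) = r² - 66 = -66 + r²)
c(M, C) = 4 (c(M, C) = -1 + 5 = 4)
(-2394 + X)*(c(-45, 62) + W(43)) = (-2394 - 3047)*(4 + (-66 + 43²)) = -5441*(4 + (-66 + 1849)) = -5441*(4 + 1783) = -5441*1787 = -9723067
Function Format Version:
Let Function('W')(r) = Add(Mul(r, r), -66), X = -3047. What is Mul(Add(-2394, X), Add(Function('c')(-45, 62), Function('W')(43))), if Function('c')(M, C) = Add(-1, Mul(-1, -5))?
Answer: -9723067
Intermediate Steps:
Function('W')(r) = Add(-66, Pow(r, 2)) (Function('W')(r) = Add(Pow(r, 2), -66) = Add(-66, Pow(r, 2)))
Function('c')(M, C) = 4 (Function('c')(M, C) = Add(-1, 5) = 4)
Mul(Add(-2394, X), Add(Function('c')(-45, 62), Function('W')(43))) = Mul(Add(-2394, -3047), Add(4, Add(-66, Pow(43, 2)))) = Mul(-5441, Add(4, Add(-66, 1849))) = Mul(-5441, Add(4, 1783)) = Mul(-5441, 1787) = -9723067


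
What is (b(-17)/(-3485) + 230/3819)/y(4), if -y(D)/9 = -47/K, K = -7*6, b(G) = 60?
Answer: -1602748/375319863 ≈ -0.0042704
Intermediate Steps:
K = -42
y(D) = -141/14 (y(D) = -(-423)/(-42) = -(-423)*(-1)/42 = -9*47/42 = -141/14)
(b(-17)/(-3485) + 230/3819)/y(4) = (60/(-3485) + 230/3819)/(-141/14) = (60*(-1/3485) + 230*(1/3819))*(-14/141) = (-12/697 + 230/3819)*(-14/141) = (114482/2661843)*(-14/141) = -1602748/375319863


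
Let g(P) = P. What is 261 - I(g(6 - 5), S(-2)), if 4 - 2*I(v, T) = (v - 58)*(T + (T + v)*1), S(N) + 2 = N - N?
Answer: 689/2 ≈ 344.50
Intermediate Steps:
S(N) = -2 (S(N) = -2 + (N - N) = -2 + 0 = -2)
I(v, T) = 2 - (-58 + v)*(v + 2*T)/2 (I(v, T) = 2 - (v - 58)*(T + (T + v)*1)/2 = 2 - (-58 + v)*(T + (T + v))/2 = 2 - (-58 + v)*(v + 2*T)/2)
261 - I(g(6 - 5), S(-2)) = 261 - (2 + 29*(6 - 5) + 58*(-2) - (6 - 5)²/2 - 1*(-2)*(6 - 5)) = 261 - (2 + 29*1 - 116 - ½*1² - 1*(-2)*1) = 261 - (2 + 29 - 116 - ½*1 + 2) = 261 - (2 + 29 - 116 - ½ + 2) = 261 - 1*(-167/2) = 261 + 167/2 = 689/2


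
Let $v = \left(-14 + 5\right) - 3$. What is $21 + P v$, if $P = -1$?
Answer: $33$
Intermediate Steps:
$v = -12$ ($v = -9 - 3 = -12$)
$21 + P v = 21 - -12 = 21 + 12 = 33$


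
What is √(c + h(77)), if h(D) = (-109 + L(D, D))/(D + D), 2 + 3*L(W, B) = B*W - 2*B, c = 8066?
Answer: √8796711/33 ≈ 89.876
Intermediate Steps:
L(W, B) = -⅔ - 2*B/3 + B*W/3 (L(W, B) = -⅔ + (B*W - 2*B)/3 = -⅔ + (-2*B + B*W)/3 = -⅔ + (-2*B/3 + B*W/3) = -⅔ - 2*B/3 + B*W/3)
h(D) = (-329/3 - 2*D/3 + D²/3)/(2*D) (h(D) = (-109 + (-⅔ - 2*D/3 + D*D/3))/(D + D) = (-109 + (-⅔ - 2*D/3 + D²/3))/((2*D)) = (-329/3 - 2*D/3 + D²/3)*(1/(2*D)) = (-329/3 - 2*D/3 + D²/3)/(2*D))
√(c + h(77)) = √(8066 + (⅙)*(-329 + 77² - 2*77)/77) = √(8066 + (⅙)*(1/77)*(-329 + 5929 - 154)) = √(8066 + (⅙)*(1/77)*5446) = √(8066 + 389/33) = √(266567/33) = √8796711/33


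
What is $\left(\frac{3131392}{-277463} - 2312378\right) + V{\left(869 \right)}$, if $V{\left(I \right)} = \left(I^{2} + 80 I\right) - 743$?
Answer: $- \frac{412990159112}{277463} \approx -1.4885 \cdot 10^{6}$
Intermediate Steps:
$V{\left(I \right)} = -743 + I^{2} + 80 I$
$\left(\frac{3131392}{-277463} - 2312378\right) + V{\left(869 \right)} = \left(\frac{3131392}{-277463} - 2312378\right) + \left(-743 + 869^{2} + 80 \cdot 869\right) = \left(3131392 \left(- \frac{1}{277463}\right) - 2312378\right) + \left(-743 + 755161 + 69520\right) = \left(- \frac{3131392}{277463} - 2312378\right) + 823938 = - \frac{641602468406}{277463} + 823938 = - \frac{412990159112}{277463}$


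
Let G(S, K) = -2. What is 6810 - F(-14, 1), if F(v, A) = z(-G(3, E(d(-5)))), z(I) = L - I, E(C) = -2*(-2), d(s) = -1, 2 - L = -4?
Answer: 6806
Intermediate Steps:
L = 6 (L = 2 - 1*(-4) = 2 + 4 = 6)
E(C) = 4
z(I) = 6 - I
F(v, A) = 4 (F(v, A) = 6 - (-1)*(-2) = 6 - 1*2 = 6 - 2 = 4)
6810 - F(-14, 1) = 6810 - 1*4 = 6810 - 4 = 6806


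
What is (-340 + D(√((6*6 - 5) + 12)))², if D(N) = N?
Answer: (340 - √43)² ≈ 1.1118e+5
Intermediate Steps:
(-340 + D(√((6*6 - 5) + 12)))² = (-340 + √((6*6 - 5) + 12))² = (-340 + √((36 - 5) + 12))² = (-340 + √(31 + 12))² = (-340 + √43)²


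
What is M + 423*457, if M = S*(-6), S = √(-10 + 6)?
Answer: 193311 - 12*I ≈ 1.9331e+5 - 12.0*I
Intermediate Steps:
S = 2*I (S = √(-4) = 2*I ≈ 2.0*I)
M = -12*I (M = (2*I)*(-6) = -12*I ≈ -12.0*I)
M + 423*457 = -12*I + 423*457 = -12*I + 193311 = 193311 - 12*I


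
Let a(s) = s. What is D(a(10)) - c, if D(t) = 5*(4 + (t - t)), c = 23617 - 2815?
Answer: -20782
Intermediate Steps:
c = 20802
D(t) = 20 (D(t) = 5*(4 + 0) = 5*4 = 20)
D(a(10)) - c = 20 - 1*20802 = 20 - 20802 = -20782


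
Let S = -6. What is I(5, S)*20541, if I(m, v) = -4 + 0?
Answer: -82164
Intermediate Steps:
I(m, v) = -4
I(5, S)*20541 = -4*20541 = -82164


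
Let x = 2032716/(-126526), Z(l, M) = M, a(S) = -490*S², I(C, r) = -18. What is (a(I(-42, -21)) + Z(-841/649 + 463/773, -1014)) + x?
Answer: -10108798920/63263 ≈ -1.5979e+5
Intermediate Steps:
x = -1016358/63263 (x = 2032716*(-1/126526) = -1016358/63263 ≈ -16.066)
(a(I(-42, -21)) + Z(-841/649 + 463/773, -1014)) + x = (-490*(-18)² - 1014) - 1016358/63263 = (-490*324 - 1014) - 1016358/63263 = (-158760 - 1014) - 1016358/63263 = -159774 - 1016358/63263 = -10108798920/63263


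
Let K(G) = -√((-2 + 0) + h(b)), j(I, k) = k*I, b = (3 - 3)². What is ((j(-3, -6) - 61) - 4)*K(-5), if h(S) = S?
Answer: 47*I*√2 ≈ 66.468*I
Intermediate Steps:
b = 0 (b = 0² = 0)
j(I, k) = I*k
K(G) = -I*√2 (K(G) = -√((-2 + 0) + 0) = -√(-2 + 0) = -√(-2) = -I*√2)
((j(-3, -6) - 61) - 4)*K(-5) = ((-3*(-6) - 61) - 4)*(-I*√2) = ((18 - 61) - 4)*(-I*√2) = (-43 - 4)*(-I*√2) = -(-47)*I*√2 = 47*I*√2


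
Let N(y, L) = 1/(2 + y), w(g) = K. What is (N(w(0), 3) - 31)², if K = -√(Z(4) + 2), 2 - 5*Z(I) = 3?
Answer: 109606/121 - 1986*√5/121 ≈ 869.13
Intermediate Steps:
Z(I) = -⅕ (Z(I) = ⅖ - ⅕*3 = ⅖ - ⅗ = -⅕)
K = -3*√5/5 (K = -√(-⅕ + 2) = -√(9/5) = -3*√5/5 ≈ -1.3416)
w(g) = -3*√5/5
(N(w(0), 3) - 31)² = (1/(2 - 3*√5/5) - 31)² = (-31 + 1/(2 - 3*√5/5))²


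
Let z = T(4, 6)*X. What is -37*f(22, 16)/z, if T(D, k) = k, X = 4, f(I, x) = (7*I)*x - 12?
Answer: -22681/6 ≈ -3780.2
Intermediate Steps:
f(I, x) = -12 + 7*I*x (f(I, x) = 7*I*x - 12 = -12 + 7*I*x)
z = 24 (z = 6*4 = 24)
-37*f(22, 16)/z = -37*(-12 + 7*22*16)/24 = -37*(-12 + 2464)/24 = -90724/24 = -37*613/6 = -22681/6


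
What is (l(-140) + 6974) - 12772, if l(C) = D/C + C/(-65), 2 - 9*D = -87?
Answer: -94937117/16380 ≈ -5795.9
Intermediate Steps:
D = 89/9 (D = 2/9 - ⅑*(-87) = 2/9 + 29/3 = 89/9 ≈ 9.8889)
l(C) = -C/65 + 89/(9*C) (l(C) = 89/(9*C) + C/(-65) = 89/(9*C) + C*(-1/65) = 89/(9*C) - C/65 = -C/65 + 89/(9*C))
(l(-140) + 6974) - 12772 = ((-1/65*(-140) + (89/9)/(-140)) + 6974) - 12772 = ((28/13 + (89/9)*(-1/140)) + 6974) - 12772 = ((28/13 - 89/1260) + 6974) - 12772 = (34123/16380 + 6974) - 12772 = 114268243/16380 - 12772 = -94937117/16380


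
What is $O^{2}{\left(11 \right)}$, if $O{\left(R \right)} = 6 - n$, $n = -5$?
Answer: $121$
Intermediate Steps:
$O{\left(R \right)} = 11$ ($O{\left(R \right)} = 6 - -5 = 6 + 5 = 11$)
$O^{2}{\left(11 \right)} = 11^{2} = 121$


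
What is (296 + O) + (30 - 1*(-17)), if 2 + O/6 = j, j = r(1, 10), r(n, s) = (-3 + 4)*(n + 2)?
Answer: 349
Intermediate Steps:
r(n, s) = 2 + n (r(n, s) = 1*(2 + n) = 2 + n)
j = 3 (j = 2 + 1 = 3)
O = 6 (O = -12 + 6*3 = -12 + 18 = 6)
(296 + O) + (30 - 1*(-17)) = (296 + 6) + (30 - 1*(-17)) = 302 + (30 + 17) = 302 + 47 = 349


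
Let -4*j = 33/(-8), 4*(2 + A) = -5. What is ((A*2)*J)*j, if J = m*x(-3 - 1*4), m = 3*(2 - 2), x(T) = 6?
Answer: 0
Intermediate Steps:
A = -13/4 (A = -2 + (1/4)*(-5) = -2 - 5/4 = -13/4 ≈ -3.2500)
m = 0 (m = 3*0 = 0)
j = 33/32 (j = -33/(4*(-8)) = -33*(-1)/(4*8) = -1/4*(-33/8) = 33/32 ≈ 1.0313)
J = 0 (J = 0*6 = 0)
((A*2)*J)*j = (-13/4*2*0)*(33/32) = -13/2*0*(33/32) = 0*(33/32) = 0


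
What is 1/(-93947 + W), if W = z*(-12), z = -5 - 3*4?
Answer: -1/93743 ≈ -1.0667e-5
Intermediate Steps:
z = -17 (z = -5 - 12 = -17)
W = 204 (W = -17*(-12) = 204)
1/(-93947 + W) = 1/(-93947 + 204) = 1/(-93743) = -1/93743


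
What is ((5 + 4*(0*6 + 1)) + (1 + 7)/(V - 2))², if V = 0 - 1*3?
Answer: 1369/25 ≈ 54.760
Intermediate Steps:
V = -3 (V = 0 - 3 = -3)
((5 + 4*(0*6 + 1)) + (1 + 7)/(V - 2))² = ((5 + 4*(0*6 + 1)) + (1 + 7)/(-3 - 2))² = ((5 + 4*(0 + 1)) + 8/(-5))² = ((5 + 4*1) - ⅕*8)² = ((5 + 4) - 8/5)² = (9 - 8/5)² = (37/5)² = 1369/25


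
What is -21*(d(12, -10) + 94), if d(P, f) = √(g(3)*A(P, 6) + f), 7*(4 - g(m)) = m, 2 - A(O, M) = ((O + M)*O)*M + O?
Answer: -1974 - 12*I*√14315 ≈ -1974.0 - 1435.7*I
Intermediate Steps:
A(O, M) = 2 - O - M*O*(M + O) (A(O, M) = 2 - (((O + M)*O)*M + O) = 2 - (((M + O)*O)*M + O) = 2 - ((O*(M + O))*M + O) = 2 - (M*O*(M + O) + O) = 2 - (O + M*O*(M + O)) = 2 + (-O - M*O*(M + O)) = 2 - O - M*O*(M + O))
g(m) = 4 - m/7
d(P, f) = √(50/7 + f - 925*P/7 - 150*P²/7) (d(P, f) = √((4 - ⅐*3)*(2 - P - 1*6*P² - 1*P*6²) + f) = √((4 - 3/7)*(2 - P - 6*P² - 1*P*36) + f) = √(25*(2 - P - 6*P² - 36*P)/7 + f) = √(25*(2 - 37*P - 6*P²)/7 + f) = √((50/7 - 925*P/7 - 150*P²/7) + f) = √(50/7 + f - 925*P/7 - 150*P²/7))
-21*(d(12, -10) + 94) = -21*(√(350 - 6475*12 - 1050*12² + 49*(-10))/7 + 94) = -21*(√(350 - 77700 - 1050*144 - 490)/7 + 94) = -21*(√(350 - 77700 - 151200 - 490)/7 + 94) = -21*(√(-229040)/7 + 94) = -21*((4*I*√14315)/7 + 94) = -21*(4*I*√14315/7 + 94) = -21*(94 + 4*I*√14315/7) = -1974 - 12*I*√14315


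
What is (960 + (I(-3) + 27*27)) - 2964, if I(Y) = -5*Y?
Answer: -1260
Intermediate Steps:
(960 + (I(-3) + 27*27)) - 2964 = (960 + (-5*(-3) + 27*27)) - 2964 = (960 + (15 + 729)) - 2964 = (960 + 744) - 2964 = 1704 - 2964 = -1260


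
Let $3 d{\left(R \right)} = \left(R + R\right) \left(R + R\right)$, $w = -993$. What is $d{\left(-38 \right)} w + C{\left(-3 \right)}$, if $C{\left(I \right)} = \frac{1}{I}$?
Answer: $- \frac{5735569}{3} \approx -1.9119 \cdot 10^{6}$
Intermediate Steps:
$d{\left(R \right)} = \frac{4 R^{2}}{3}$ ($d{\left(R \right)} = \frac{\left(R + R\right) \left(R + R\right)}{3} = \frac{2 R 2 R}{3} = \frac{4 R^{2}}{3}$)
$d{\left(-38 \right)} w + C{\left(-3 \right)} = \frac{4 \left(-38\right)^{2}}{3} \left(-993\right) + \frac{1}{-3} = \frac{4}{3} \cdot 1444 \left(-993\right) - \frac{1}{3} = \frac{5776}{3} \left(-993\right) - \frac{1}{3} = -1911856 - \frac{1}{3} = - \frac{5735569}{3}$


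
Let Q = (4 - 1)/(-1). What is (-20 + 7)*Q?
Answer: 39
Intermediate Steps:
Q = -3 (Q = 3*(-1) = -3)
(-20 + 7)*Q = (-20 + 7)*(-3) = -13*(-3) = 39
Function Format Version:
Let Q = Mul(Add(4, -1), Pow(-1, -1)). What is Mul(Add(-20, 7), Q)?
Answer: 39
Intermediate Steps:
Q = -3 (Q = Mul(3, -1) = -3)
Mul(Add(-20, 7), Q) = Mul(Add(-20, 7), -3) = Mul(-13, -3) = 39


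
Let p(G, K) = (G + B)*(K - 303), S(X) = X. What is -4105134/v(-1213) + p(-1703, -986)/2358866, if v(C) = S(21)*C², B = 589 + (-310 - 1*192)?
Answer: 9113229119822/12147668076439 ≈ 0.75020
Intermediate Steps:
B = 87 (B = 589 + (-310 - 192) = 589 - 502 = 87)
v(C) = 21*C²
p(G, K) = (-303 + K)*(87 + G) (p(G, K) = (G + 87)*(K - 303) = (87 + G)*(-303 + K) = (-303 + K)*(87 + G))
-4105134/v(-1213) + p(-1703, -986)/2358866 = -4105134/(21*(-1213)²) + (-26361 - 303*(-1703) + 87*(-986) - 1703*(-986))/2358866 = -4105134/(21*1471369) + (-26361 + 516009 - 85782 + 1679158)*(1/2358866) = -4105134/30898749 + 2083024*(1/2358866) = -4105134*1/30898749 + 1041512/1179433 = -1368378/10299583 + 1041512/1179433 = 9113229119822/12147668076439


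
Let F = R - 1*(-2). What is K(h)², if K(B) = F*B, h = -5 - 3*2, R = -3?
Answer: 121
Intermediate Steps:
F = -1 (F = -3 - 1*(-2) = -3 + 2 = -1)
h = -11 (h = -5 - 6 = -11)
K(B) = -B
K(h)² = (-1*(-11))² = 11² = 121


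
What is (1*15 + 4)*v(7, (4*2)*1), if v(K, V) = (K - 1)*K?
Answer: 798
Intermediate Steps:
v(K, V) = K*(-1 + K) (v(K, V) = (-1 + K)*K = K*(-1 + K))
(1*15 + 4)*v(7, (4*2)*1) = (1*15 + 4)*(7*(-1 + 7)) = (15 + 4)*(7*6) = 19*42 = 798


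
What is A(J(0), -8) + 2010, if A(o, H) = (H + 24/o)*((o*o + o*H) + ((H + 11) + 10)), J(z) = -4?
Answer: 1156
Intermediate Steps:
A(o, H) = (H + 24/o)*(21 + H + o² + H*o) (A(o, H) = (H + 24/o)*((o² + H*o) + ((11 + H) + 10)) = (H + 24/o)*((o² + H*o) + (21 + H)) = (H + 24/o)*(21 + H + o² + H*o))
A(J(0), -8) + 2010 = (504 + 24*(-8) - 4*((-8)² + 24*(-4) + 45*(-8) - 8*(-4)² - 4*(-8)²))/(-4) + 2010 = -(504 - 192 - 4*(64 - 96 - 360 - 8*16 - 4*64))/4 + 2010 = -(504 - 192 - 4*(64 - 96 - 360 - 128 - 256))/4 + 2010 = -(504 - 192 - 4*(-776))/4 + 2010 = -(504 - 192 + 3104)/4 + 2010 = -¼*3416 + 2010 = -854 + 2010 = 1156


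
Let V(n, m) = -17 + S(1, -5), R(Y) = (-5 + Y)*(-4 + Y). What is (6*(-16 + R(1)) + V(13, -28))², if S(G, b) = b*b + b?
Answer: 441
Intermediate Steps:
S(G, b) = b + b² (S(G, b) = b² + b = b + b²)
V(n, m) = 3 (V(n, m) = -17 - 5*(1 - 5) = -17 - 5*(-4) = -17 + 20 = 3)
(6*(-16 + R(1)) + V(13, -28))² = (6*(-16 + (20 + 1² - 9*1)) + 3)² = (6*(-16 + (20 + 1 - 9)) + 3)² = (6*(-16 + 12) + 3)² = (6*(-4) + 3)² = (-24 + 3)² = (-21)² = 441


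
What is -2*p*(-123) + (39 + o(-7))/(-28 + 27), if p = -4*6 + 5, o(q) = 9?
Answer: -4722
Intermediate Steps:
p = -19 (p = -24 + 5 = -19)
-2*p*(-123) + (39 + o(-7))/(-28 + 27) = -2*(-19)*(-123) + (39 + 9)/(-28 + 27) = 38*(-123) + 48/(-1) = -4674 + 48*(-1) = -4674 - 48 = -4722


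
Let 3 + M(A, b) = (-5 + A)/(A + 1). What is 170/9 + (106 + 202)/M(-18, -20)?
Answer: -1513/9 ≈ -168.11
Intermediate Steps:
M(A, b) = -3 + (-5 + A)/(1 + A) (M(A, b) = -3 + (-5 + A)/(A + 1) = -3 + (-5 + A)/(1 + A))
170/9 + (106 + 202)/M(-18, -20) = 170/9 + (106 + 202)/((2*(-4 - 1*(-18))/(1 - 18))) = 170*(1/9) + 308/((2*(-4 + 18)/(-17))) = 170/9 + 308/((2*(-1/17)*14)) = 170/9 + 308/(-28/17) = 170/9 + 308*(-17/28) = 170/9 - 187 = -1513/9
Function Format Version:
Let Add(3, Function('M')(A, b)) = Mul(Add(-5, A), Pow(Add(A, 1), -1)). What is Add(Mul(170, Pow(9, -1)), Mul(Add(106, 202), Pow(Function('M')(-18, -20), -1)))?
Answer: Rational(-1513, 9) ≈ -168.11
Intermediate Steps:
Function('M')(A, b) = Add(-3, Mul(Pow(Add(1, A), -1), Add(-5, A))) (Function('M')(A, b) = Add(-3, Mul(Add(-5, A), Pow(Add(A, 1), -1))) = Add(-3, Mul(Add(-5, A), Pow(Add(1, A), -1))) = Add(-3, Mul(Pow(Add(1, A), -1), Add(-5, A))))
Add(Mul(170, Pow(9, -1)), Mul(Add(106, 202), Pow(Function('M')(-18, -20), -1))) = Add(Mul(170, Pow(9, -1)), Mul(Add(106, 202), Pow(Mul(2, Pow(Add(1, -18), -1), Add(-4, Mul(-1, -18))), -1))) = Add(Mul(170, Rational(1, 9)), Mul(308, Pow(Mul(2, Pow(-17, -1), Add(-4, 18)), -1))) = Add(Rational(170, 9), Mul(308, Pow(Mul(2, Rational(-1, 17), 14), -1))) = Add(Rational(170, 9), Mul(308, Pow(Rational(-28, 17), -1))) = Add(Rational(170, 9), Mul(308, Rational(-17, 28))) = Add(Rational(170, 9), -187) = Rational(-1513, 9)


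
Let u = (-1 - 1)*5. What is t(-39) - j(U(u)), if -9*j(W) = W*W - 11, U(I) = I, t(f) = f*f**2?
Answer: -533782/9 ≈ -59309.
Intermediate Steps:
u = -10 (u = -2*5 = -10)
t(f) = f**3
j(W) = 11/9 - W**2/9 (j(W) = -(W*W - 11)/9 = -(W**2 - 11)/9 = -(-11 + W**2)/9 = 11/9 - W**2/9)
t(-39) - j(U(u)) = (-39)**3 - (11/9 - 1/9*(-10)**2) = -59319 - (11/9 - 1/9*100) = -59319 - (11/9 - 100/9) = -59319 - 1*(-89/9) = -59319 + 89/9 = -533782/9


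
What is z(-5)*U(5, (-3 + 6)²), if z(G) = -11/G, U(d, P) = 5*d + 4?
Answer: 319/5 ≈ 63.800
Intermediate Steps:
U(d, P) = 4 + 5*d
z(-5)*U(5, (-3 + 6)²) = (-11/(-5))*(4 + 5*5) = (-11*(-⅕))*(4 + 25) = (11/5)*29 = 319/5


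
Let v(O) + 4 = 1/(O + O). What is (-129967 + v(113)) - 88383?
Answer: -49348003/226 ≈ -2.1835e+5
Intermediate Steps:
v(O) = -4 + 1/(2*O) (v(O) = -4 + 1/(O + O) = -4 + 1/(2*O))
(-129967 + v(113)) - 88383 = (-129967 + (-4 + (½)/113)) - 88383 = (-129967 + (-4 + (½)*(1/113))) - 88383 = (-129967 + (-4 + 1/226)) - 88383 = (-129967 - 903/226) - 88383 = -29373445/226 - 88383 = -49348003/226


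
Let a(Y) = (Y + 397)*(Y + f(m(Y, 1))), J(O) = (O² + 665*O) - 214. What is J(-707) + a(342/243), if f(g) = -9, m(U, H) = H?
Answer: 19285735/729 ≈ 26455.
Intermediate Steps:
J(O) = -214 + O² + 665*O
a(Y) = (-9 + Y)*(397 + Y) (a(Y) = (Y + 397)*(Y - 9) = (397 + Y)*(-9 + Y) = (-9 + Y)*(397 + Y))
J(-707) + a(342/243) = (-214 + (-707)² + 665*(-707)) + (-3573 + (342/243)² + 388*(342/243)) = (-214 + 499849 - 470155) + (-3573 + (342*(1/243))² + 388*(342*(1/243))) = 29480 + (-3573 + (38/27)² + 388*(38/27)) = 29480 + (-3573 + 1444/729 + 14744/27) = 29480 - 2205185/729 = 19285735/729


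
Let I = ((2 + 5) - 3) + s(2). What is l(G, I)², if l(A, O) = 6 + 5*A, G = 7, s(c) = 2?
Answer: 1681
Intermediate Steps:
I = 6 (I = ((2 + 5) - 3) + 2 = (7 - 3) + 2 = 4 + 2 = 6)
l(G, I)² = (6 + 5*7)² = (6 + 35)² = 41² = 1681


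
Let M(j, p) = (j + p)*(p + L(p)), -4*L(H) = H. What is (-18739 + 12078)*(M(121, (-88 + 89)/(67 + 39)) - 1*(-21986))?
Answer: -6582248762165/44944 ≈ -1.4645e+8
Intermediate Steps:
L(H) = -H/4
M(j, p) = 3*p*(j + p)/4 (M(j, p) = (j + p)*(p - p/4) = (j + p)*(3*p/4) = 3*p*(j + p)/4)
(-18739 + 12078)*(M(121, (-88 + 89)/(67 + 39)) - 1*(-21986)) = (-18739 + 12078)*(3*((-88 + 89)/(67 + 39))*(121 + (-88 + 89)/(67 + 39))/4 - 1*(-21986)) = -6661*(3*(1/106)*(121 + 1/106)/4 + 21986) = -6661*(3*(1*(1/106))*(121 + 1*(1/106))/4 + 21986) = -6661*((3/4)*(1/106)*(121 + 1/106) + 21986) = -6661*((3/4)*(1/106)*(12827/106) + 21986) = -6661*(38481/44944 + 21986) = -6661*988177265/44944 = -6582248762165/44944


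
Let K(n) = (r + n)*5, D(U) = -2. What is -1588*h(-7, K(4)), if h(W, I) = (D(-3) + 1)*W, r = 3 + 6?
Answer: -11116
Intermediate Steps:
r = 9
K(n) = 45 + 5*n (K(n) = (9 + n)*5 = 45 + 5*n)
h(W, I) = -W (h(W, I) = (-2 + 1)*W = -W)
-1588*h(-7, K(4)) = -(-1588)*(-7) = -1588*7 = -11116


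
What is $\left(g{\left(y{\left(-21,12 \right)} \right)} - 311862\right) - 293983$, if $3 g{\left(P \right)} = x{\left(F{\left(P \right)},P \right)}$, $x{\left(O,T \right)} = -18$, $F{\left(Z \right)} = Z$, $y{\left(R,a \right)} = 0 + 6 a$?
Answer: $-605851$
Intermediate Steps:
$y{\left(R,a \right)} = 6 a$
$g{\left(P \right)} = -6$ ($g{\left(P \right)} = \frac{1}{3} \left(-18\right) = -6$)
$\left(g{\left(y{\left(-21,12 \right)} \right)} - 311862\right) - 293983 = \left(-6 - 311862\right) - 293983 = -311868 - 293983 = -605851$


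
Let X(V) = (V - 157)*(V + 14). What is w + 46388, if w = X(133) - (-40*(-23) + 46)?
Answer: 41894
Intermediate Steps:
X(V) = (-157 + V)*(14 + V)
w = -4494 (w = (-2198 + 133² - 143*133) - (-40*(-23) + 46) = (-2198 + 17689 - 19019) - (920 + 46) = -3528 - 1*966 = -3528 - 966 = -4494)
w + 46388 = -4494 + 46388 = 41894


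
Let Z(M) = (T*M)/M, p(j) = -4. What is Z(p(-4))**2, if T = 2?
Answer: 4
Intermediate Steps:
Z(M) = 2 (Z(M) = (2*M)/M = 2)
Z(p(-4))**2 = 2**2 = 4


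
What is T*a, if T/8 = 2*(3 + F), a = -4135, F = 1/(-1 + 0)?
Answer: -132320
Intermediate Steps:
F = -1 (F = 1/(-1) = -1)
T = 32 (T = 8*(2*(3 - 1)) = 8*(2*2) = 8*4 = 32)
T*a = 32*(-4135) = -132320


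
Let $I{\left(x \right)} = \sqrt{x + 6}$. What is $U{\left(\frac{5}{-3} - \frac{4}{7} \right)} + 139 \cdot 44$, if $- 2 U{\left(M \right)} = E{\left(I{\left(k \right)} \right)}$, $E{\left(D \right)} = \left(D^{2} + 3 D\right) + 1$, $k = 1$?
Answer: $6112 - \frac{3 \sqrt{7}}{2} \approx 6108.0$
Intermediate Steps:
$I{\left(x \right)} = \sqrt{6 + x}$
$E{\left(D \right)} = 1 + D^{2} + 3 D$
$U{\left(M \right)} = -4 - \frac{3 \sqrt{7}}{2}$ ($U{\left(M \right)} = - \frac{1 + \left(\sqrt{6 + 1}\right)^{2} + 3 \sqrt{6 + 1}}{2} = - \frac{1 + \left(\sqrt{7}\right)^{2} + 3 \sqrt{7}}{2} = - \frac{1 + 7 + 3 \sqrt{7}}{2} = - \frac{8 + 3 \sqrt{7}}{2} = -4 - \frac{3 \sqrt{7}}{2}$)
$U{\left(\frac{5}{-3} - \frac{4}{7} \right)} + 139 \cdot 44 = \left(-4 - \frac{3 \sqrt{7}}{2}\right) + 139 \cdot 44 = \left(-4 - \frac{3 \sqrt{7}}{2}\right) + 6116 = 6112 - \frac{3 \sqrt{7}}{2}$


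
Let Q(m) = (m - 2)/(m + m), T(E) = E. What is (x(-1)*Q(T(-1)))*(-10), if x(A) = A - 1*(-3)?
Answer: -30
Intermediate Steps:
x(A) = 3 + A (x(A) = A + 3 = 3 + A)
Q(m) = (-2 + m)/(2*m) (Q(m) = (-2 + m)/((2*m)) = (-2 + m)*(1/(2*m)) = (-2 + m)/(2*m))
(x(-1)*Q(T(-1)))*(-10) = ((3 - 1)*((½)*(-2 - 1)/(-1)))*(-10) = (2*((½)*(-1)*(-3)))*(-10) = (2*(3/2))*(-10) = 3*(-10) = -30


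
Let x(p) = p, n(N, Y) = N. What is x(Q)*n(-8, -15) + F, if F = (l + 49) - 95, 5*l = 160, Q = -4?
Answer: 18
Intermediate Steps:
l = 32 (l = (⅕)*160 = 32)
F = -14 (F = (32 + 49) - 95 = 81 - 95 = -14)
x(Q)*n(-8, -15) + F = -4*(-8) - 14 = 32 - 14 = 18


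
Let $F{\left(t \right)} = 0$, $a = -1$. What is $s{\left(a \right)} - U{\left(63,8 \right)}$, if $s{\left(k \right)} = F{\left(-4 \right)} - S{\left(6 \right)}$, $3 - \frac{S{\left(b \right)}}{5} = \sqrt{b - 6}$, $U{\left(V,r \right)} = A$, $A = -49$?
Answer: $34$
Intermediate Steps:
$U{\left(V,r \right)} = -49$
$S{\left(b \right)} = 15 - 5 \sqrt{-6 + b}$ ($S{\left(b \right)} = 15 - 5 \sqrt{b - 6} = 15 - 5 \sqrt{-6 + b}$)
$s{\left(k \right)} = -15$ ($s{\left(k \right)} = 0 - \left(15 - 5 \sqrt{-6 + 6}\right) = 0 - \left(15 - 5 \sqrt{0}\right) = 0 - \left(15 - 0\right) = 0 - \left(15 + 0\right) = 0 - 15 = -15$)
$s{\left(a \right)} - U{\left(63,8 \right)} = -15 - -49 = -15 + 49 = 34$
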